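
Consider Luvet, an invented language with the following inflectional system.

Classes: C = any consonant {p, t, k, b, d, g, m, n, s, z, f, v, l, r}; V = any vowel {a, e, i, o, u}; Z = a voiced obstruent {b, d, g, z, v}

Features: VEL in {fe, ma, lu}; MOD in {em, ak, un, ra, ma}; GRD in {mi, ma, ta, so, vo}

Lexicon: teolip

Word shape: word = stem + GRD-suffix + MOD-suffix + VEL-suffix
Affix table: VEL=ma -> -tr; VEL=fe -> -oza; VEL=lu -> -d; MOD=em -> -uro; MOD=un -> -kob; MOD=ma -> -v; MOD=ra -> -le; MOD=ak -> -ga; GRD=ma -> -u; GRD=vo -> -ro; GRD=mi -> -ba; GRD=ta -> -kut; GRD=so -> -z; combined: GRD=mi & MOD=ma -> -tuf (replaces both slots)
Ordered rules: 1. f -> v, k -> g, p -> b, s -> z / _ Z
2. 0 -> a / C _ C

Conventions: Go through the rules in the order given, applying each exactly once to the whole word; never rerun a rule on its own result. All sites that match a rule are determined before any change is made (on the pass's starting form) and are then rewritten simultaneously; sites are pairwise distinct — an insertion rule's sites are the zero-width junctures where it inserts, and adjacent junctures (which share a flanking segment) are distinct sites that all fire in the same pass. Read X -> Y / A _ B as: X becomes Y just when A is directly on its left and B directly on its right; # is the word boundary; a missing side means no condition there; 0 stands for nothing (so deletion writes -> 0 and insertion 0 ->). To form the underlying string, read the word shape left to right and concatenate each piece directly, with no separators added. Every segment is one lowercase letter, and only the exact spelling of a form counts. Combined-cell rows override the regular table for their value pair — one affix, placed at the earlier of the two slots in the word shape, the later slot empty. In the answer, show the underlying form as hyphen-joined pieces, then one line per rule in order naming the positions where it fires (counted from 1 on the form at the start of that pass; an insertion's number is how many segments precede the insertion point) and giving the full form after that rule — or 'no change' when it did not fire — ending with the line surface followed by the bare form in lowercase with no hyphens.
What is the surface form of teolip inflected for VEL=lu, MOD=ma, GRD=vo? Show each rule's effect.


underlying: teolip-ro-v-d
1. f -> v, k -> g, p -> b, s -> z / _ Z: no change
2. 0 -> a / C _ C: inserts after position(s) 6, 9: teoliparovad
surface: teoliparovad


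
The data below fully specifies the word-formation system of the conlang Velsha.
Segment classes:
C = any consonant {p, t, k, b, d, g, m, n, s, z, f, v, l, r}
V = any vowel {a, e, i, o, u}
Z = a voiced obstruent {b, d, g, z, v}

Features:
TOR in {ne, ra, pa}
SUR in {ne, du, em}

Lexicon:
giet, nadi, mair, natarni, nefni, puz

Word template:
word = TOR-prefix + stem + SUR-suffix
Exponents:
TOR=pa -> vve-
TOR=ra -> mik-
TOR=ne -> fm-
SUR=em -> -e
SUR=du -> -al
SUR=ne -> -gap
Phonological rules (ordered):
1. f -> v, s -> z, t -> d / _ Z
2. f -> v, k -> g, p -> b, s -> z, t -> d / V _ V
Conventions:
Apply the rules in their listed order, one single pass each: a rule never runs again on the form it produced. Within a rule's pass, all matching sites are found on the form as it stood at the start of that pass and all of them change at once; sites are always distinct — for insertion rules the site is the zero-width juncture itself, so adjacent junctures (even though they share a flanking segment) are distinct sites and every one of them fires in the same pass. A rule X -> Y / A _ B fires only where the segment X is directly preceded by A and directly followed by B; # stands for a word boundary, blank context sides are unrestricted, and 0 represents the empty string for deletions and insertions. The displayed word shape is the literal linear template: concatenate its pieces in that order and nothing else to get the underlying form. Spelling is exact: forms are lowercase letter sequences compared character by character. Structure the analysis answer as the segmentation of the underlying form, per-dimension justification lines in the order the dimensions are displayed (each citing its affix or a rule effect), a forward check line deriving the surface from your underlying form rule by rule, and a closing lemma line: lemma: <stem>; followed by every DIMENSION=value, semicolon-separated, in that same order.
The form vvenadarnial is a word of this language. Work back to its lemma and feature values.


underlying: vve-natarni-al
TOR=pa - signalled by the affix vve-
SUR=du - signalled by the affix -al
check: vvenatarnial -> vvenatarnial -> vvenadarnial
lemma: natarni; TOR=pa; SUR=du


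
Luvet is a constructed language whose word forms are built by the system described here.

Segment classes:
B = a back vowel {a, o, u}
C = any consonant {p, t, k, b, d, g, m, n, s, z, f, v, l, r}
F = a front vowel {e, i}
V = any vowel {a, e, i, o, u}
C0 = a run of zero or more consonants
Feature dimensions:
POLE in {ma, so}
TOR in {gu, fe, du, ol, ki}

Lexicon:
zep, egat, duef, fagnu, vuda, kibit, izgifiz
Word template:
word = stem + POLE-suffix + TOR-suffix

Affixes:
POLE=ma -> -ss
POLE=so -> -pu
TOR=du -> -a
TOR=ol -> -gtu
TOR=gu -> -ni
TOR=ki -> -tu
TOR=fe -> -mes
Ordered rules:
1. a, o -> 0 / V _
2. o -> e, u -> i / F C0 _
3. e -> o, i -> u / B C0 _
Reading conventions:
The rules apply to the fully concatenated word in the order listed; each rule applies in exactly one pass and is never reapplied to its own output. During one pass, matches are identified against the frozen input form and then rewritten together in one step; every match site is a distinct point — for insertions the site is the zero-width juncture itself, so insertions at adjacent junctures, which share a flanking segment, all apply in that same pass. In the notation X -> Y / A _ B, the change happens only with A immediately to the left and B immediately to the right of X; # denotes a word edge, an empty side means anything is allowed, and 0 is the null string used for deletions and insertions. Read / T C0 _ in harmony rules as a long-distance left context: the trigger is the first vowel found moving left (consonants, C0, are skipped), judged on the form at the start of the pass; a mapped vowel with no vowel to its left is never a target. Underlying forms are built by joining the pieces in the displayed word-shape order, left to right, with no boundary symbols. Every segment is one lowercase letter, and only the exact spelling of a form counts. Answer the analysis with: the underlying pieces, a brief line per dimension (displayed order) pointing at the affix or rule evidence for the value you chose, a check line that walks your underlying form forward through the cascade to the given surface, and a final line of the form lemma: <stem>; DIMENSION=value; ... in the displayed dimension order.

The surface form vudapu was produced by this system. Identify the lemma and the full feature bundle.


underlying: vuda-pu-a
POLE=so - signalled by the affix -pu
TOR=du - signalled by the affix -a
check: vudapua -> vudapu -> vudapu -> vudapu
lemma: vuda; POLE=so; TOR=du


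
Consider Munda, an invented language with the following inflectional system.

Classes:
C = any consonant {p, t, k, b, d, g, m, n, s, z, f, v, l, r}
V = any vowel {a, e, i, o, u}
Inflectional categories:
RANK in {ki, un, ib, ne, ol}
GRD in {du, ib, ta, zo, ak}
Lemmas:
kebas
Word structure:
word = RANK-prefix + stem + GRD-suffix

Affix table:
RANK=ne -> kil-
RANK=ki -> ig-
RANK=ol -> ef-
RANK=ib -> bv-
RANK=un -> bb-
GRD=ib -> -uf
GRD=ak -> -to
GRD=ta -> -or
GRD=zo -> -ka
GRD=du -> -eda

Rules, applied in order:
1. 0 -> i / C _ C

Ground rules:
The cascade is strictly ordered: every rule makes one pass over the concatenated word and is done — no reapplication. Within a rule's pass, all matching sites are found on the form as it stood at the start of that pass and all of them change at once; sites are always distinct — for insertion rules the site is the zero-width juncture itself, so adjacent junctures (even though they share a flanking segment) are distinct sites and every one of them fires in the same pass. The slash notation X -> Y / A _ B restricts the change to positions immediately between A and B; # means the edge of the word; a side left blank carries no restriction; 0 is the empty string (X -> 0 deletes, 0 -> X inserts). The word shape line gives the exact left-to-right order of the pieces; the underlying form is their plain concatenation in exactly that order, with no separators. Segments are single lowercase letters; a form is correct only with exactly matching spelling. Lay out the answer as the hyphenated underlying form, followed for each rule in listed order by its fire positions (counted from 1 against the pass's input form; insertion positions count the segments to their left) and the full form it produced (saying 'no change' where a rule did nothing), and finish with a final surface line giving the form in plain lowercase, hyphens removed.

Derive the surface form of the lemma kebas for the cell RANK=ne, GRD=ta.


underlying: kil-kebas-or
1. 0 -> i / C _ C: inserts after position(s) 3: kilikebasor
surface: kilikebasor


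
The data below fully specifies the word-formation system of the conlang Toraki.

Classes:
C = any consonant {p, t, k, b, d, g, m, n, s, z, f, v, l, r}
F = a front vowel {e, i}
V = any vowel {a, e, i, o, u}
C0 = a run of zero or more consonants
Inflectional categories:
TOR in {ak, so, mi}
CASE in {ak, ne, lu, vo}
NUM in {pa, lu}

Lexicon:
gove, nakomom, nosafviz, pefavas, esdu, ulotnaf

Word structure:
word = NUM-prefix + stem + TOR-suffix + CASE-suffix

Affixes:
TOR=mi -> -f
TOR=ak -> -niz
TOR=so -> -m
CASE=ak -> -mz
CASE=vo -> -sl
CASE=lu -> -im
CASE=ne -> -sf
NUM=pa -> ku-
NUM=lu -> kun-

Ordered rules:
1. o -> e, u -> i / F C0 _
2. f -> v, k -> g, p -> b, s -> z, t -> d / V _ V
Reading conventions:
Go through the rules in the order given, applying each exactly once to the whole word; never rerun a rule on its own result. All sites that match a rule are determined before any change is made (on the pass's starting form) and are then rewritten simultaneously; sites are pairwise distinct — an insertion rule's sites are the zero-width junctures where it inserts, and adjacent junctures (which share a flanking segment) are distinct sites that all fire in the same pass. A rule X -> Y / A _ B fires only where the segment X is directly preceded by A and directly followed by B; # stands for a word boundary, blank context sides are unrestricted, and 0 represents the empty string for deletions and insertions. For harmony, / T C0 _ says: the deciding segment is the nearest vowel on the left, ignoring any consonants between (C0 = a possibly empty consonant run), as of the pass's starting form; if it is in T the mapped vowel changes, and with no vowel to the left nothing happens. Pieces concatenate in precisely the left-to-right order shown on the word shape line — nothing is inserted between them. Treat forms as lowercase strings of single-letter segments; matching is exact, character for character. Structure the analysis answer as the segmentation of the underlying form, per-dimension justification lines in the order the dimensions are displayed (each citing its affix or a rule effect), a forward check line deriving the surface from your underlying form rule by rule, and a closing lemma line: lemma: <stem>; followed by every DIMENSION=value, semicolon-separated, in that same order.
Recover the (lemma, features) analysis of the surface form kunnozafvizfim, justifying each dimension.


underlying: kun-nosafviz-f-im
TOR=mi - signalled by the affix -f
CASE=lu - signalled by the affix -im
NUM=lu - signalled by the affix kun-
check: kunnosafvizfim -> kunnosafvizfim -> kunnozafvizfim
lemma: nosafviz; TOR=mi; CASE=lu; NUM=lu


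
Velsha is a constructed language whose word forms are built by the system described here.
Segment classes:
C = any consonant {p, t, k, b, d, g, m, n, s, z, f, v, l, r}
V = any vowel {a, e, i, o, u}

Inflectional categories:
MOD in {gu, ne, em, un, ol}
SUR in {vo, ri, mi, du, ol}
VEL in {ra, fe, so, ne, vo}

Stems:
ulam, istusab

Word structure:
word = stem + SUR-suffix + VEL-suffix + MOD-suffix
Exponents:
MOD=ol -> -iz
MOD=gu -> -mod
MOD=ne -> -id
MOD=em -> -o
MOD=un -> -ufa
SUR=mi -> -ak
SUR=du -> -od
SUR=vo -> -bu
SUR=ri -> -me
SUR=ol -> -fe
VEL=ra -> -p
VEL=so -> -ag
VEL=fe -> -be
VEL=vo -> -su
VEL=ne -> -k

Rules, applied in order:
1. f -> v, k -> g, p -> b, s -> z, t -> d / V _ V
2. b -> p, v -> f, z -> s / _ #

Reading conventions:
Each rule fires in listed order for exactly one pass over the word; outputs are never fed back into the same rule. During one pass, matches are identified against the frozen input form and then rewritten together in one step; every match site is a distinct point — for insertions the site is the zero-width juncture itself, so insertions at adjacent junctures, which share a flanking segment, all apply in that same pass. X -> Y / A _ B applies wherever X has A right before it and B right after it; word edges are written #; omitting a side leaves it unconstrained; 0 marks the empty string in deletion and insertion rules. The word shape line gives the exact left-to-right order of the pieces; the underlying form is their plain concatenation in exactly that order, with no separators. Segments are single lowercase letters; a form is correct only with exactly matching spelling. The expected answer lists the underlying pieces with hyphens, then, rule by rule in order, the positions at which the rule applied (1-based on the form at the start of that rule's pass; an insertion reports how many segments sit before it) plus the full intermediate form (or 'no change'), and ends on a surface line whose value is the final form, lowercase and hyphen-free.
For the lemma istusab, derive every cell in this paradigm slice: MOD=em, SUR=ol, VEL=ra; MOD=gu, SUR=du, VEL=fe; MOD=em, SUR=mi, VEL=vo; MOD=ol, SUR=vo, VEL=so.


cell MOD=em, SUR=ol, VEL=ra:
underlying: istusab-fe-p-o
1. f -> v, k -> g, p -> b, s -> z, t -> d / V _ V: fires at position(s) 5, 10: istuzabfebo
2. b -> p, v -> f, z -> s / _ #: no change
surface: istuzabfebo

cell MOD=gu, SUR=du, VEL=fe:
underlying: istusab-od-be-mod
1. f -> v, k -> g, p -> b, s -> z, t -> d / V _ V: fires at position(s) 5: istuzabodbemod
2. b -> p, v -> f, z -> s / _ #: no change
surface: istuzabodbemod

cell MOD=em, SUR=mi, VEL=vo:
underlying: istusab-ak-su-o
1. f -> v, k -> g, p -> b, s -> z, t -> d / V _ V: fires at position(s) 5: istuzabaksuo
2. b -> p, v -> f, z -> s / _ #: no change
surface: istuzabaksuo

cell MOD=ol, SUR=vo, VEL=so:
underlying: istusab-bu-ag-iz
1. f -> v, k -> g, p -> b, s -> z, t -> d / V _ V: fires at position(s) 5: istuzabbuagiz
2. b -> p, v -> f, z -> s / _ #: fires at position(s) 13: istuzabbuagis
surface: istuzabbuagis


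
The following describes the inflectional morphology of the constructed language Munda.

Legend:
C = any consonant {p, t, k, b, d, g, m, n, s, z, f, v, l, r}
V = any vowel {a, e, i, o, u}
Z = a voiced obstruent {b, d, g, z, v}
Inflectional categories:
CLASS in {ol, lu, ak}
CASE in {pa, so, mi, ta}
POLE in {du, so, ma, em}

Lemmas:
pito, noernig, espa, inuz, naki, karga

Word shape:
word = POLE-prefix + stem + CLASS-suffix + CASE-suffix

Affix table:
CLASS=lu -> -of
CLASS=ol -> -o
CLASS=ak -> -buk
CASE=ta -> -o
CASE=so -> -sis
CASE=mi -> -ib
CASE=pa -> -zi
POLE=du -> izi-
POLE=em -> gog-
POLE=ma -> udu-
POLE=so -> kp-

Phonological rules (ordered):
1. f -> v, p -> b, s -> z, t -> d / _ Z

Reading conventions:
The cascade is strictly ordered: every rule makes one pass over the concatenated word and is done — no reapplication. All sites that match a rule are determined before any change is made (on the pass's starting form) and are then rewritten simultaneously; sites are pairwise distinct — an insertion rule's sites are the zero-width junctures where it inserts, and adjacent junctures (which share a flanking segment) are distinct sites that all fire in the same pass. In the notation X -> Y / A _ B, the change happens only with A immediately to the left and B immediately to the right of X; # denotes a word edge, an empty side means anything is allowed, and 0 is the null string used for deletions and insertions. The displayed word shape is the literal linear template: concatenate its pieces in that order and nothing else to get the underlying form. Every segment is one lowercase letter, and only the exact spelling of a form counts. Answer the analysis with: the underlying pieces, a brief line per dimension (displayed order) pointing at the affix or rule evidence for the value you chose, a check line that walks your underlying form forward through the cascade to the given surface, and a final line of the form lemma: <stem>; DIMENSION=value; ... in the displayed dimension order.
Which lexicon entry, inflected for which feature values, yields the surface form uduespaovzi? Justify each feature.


underlying: udu-espa-of-zi
CLASS=lu - signalled by the affix -of
CASE=pa - signalled by the affix -zi
POLE=ma - signalled by the affix udu-
check: uduespaofzi -> uduespaovzi
lemma: espa; CLASS=lu; CASE=pa; POLE=ma


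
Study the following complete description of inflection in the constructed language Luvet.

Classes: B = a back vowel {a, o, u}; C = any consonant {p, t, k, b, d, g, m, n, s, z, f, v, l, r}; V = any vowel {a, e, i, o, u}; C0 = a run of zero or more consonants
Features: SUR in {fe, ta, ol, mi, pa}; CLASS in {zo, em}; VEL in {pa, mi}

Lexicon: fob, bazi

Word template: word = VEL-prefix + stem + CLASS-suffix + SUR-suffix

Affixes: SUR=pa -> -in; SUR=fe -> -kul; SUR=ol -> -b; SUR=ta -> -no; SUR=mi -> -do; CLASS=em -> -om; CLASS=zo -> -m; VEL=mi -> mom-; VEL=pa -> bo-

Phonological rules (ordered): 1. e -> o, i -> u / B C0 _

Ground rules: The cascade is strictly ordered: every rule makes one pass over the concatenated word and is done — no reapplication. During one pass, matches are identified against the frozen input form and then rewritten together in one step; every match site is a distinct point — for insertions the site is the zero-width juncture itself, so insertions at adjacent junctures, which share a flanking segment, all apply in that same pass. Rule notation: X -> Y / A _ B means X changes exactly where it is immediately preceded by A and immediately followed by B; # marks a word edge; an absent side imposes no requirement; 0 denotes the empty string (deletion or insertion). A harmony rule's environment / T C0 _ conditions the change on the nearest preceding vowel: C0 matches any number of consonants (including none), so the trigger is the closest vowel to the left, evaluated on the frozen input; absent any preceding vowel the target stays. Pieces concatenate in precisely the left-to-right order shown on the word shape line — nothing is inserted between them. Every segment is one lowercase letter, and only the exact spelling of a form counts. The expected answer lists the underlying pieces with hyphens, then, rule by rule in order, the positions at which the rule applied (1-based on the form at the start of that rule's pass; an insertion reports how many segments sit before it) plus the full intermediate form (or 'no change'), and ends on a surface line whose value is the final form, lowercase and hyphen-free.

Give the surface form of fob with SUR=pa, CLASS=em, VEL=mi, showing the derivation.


underlying: mom-fob-om-in
1. e -> o, i -> u / B C0 _: fires at position(s) 9: momfobomun
surface: momfobomun


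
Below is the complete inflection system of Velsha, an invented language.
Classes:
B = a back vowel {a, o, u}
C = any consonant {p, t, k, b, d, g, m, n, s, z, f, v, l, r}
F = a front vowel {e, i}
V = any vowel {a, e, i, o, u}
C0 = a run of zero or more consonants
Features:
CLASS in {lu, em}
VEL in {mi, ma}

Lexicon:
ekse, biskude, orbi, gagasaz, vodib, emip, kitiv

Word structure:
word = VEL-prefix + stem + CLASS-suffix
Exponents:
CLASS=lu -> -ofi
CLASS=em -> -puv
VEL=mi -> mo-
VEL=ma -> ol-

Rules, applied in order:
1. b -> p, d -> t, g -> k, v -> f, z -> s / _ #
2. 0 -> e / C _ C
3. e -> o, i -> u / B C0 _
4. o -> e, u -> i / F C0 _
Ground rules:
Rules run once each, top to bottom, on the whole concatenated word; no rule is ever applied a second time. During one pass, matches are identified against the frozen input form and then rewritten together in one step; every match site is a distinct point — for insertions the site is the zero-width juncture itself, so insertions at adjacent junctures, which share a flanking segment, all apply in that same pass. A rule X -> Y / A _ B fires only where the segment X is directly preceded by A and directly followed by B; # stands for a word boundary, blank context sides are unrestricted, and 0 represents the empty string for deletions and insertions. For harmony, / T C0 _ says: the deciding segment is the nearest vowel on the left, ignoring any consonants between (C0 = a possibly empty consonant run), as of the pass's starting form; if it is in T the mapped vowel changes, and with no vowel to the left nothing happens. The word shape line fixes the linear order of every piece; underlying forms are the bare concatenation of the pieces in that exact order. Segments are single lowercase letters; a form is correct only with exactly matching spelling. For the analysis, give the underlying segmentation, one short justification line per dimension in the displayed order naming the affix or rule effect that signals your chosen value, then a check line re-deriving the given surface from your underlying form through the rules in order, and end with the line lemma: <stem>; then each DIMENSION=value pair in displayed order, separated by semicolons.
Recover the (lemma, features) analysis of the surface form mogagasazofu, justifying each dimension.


underlying: mo-gagasaz-ofi
CLASS=lu - signalled by the affix -ofi
VEL=mi - signalled by the affix mo-
check: mogagasazofi -> mogagasazofi -> mogagasazofi -> mogagasazofu -> mogagasazofu
lemma: gagasaz; CLASS=lu; VEL=mi


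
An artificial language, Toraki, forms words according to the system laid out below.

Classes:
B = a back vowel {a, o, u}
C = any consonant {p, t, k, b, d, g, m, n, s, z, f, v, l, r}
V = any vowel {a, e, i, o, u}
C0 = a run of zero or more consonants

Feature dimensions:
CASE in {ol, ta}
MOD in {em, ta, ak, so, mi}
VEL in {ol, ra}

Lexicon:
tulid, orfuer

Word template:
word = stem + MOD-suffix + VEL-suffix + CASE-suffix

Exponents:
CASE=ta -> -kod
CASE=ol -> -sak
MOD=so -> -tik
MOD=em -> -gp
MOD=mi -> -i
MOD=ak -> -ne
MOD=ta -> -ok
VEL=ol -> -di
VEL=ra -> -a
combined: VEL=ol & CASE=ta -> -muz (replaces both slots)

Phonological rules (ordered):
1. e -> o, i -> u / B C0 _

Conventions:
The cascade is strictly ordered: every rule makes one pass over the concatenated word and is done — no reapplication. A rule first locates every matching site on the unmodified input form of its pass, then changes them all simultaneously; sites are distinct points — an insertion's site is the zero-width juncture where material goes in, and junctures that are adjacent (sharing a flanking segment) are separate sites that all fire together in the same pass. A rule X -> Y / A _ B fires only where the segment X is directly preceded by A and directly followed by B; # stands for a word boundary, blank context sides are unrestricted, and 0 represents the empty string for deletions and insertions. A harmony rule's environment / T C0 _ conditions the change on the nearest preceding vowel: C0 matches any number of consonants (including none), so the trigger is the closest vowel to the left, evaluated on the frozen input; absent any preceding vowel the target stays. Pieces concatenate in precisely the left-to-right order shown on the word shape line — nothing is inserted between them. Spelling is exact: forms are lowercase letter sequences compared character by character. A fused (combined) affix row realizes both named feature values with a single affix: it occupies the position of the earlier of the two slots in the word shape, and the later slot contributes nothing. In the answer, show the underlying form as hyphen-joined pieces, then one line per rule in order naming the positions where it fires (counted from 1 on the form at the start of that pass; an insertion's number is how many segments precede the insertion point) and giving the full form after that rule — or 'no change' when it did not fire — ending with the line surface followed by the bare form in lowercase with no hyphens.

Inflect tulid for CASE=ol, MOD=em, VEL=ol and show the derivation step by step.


underlying: tulid-gp-di-sak
1. e -> o, i -> u / B C0 _: fires at position(s) 4: tuludgpdisak
surface: tuludgpdisak


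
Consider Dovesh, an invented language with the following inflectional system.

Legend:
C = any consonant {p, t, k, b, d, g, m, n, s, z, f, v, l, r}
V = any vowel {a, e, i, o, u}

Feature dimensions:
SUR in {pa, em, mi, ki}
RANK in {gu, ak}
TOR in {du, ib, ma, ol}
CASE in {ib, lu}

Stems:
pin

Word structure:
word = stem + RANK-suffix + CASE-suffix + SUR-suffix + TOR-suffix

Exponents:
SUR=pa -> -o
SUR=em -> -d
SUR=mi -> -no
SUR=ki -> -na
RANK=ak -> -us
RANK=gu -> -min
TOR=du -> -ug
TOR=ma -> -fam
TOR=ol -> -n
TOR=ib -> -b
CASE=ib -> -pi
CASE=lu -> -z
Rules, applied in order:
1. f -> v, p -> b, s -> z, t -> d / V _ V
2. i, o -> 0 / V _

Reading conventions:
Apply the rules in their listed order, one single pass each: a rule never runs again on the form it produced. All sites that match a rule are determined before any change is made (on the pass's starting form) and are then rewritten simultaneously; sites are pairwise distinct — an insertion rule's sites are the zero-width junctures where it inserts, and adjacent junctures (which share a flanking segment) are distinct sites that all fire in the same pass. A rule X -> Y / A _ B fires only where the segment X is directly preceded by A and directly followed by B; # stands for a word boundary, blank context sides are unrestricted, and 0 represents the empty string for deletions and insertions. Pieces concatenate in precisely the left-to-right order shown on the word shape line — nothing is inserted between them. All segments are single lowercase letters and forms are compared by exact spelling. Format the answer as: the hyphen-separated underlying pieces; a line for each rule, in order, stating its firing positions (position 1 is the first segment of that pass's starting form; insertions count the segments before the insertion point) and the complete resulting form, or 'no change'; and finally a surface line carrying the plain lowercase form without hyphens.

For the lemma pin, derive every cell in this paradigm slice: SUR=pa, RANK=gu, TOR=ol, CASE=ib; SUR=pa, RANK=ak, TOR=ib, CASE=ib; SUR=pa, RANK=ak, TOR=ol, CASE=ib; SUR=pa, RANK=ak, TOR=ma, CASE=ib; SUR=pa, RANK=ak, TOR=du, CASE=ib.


cell SUR=pa, RANK=gu, TOR=ol, CASE=ib:
underlying: pin-min-pi-o-n
1. f -> v, p -> b, s -> z, t -> d / V _ V: no change
2. i, o -> 0 / V _: fires at position(s) 9: pinminpin
surface: pinminpin

cell SUR=pa, RANK=ak, TOR=ib, CASE=ib:
underlying: pin-us-pi-o-b
1. f -> v, p -> b, s -> z, t -> d / V _ V: no change
2. i, o -> 0 / V _: fires at position(s) 8: pinuspib
surface: pinuspib

cell SUR=pa, RANK=ak, TOR=ol, CASE=ib:
underlying: pin-us-pi-o-n
1. f -> v, p -> b, s -> z, t -> d / V _ V: no change
2. i, o -> 0 / V _: fires at position(s) 8: pinuspin
surface: pinuspin

cell SUR=pa, RANK=ak, TOR=ma, CASE=ib:
underlying: pin-us-pi-o-fam
1. f -> v, p -> b, s -> z, t -> d / V _ V: fires at position(s) 9: pinuspiovam
2. i, o -> 0 / V _: fires at position(s) 8: pinuspivam
surface: pinuspivam

cell SUR=pa, RANK=ak, TOR=du, CASE=ib:
underlying: pin-us-pi-o-ug
1. f -> v, p -> b, s -> z, t -> d / V _ V: no change
2. i, o -> 0 / V _: fires at position(s) 8: pinuspiug
surface: pinuspiug


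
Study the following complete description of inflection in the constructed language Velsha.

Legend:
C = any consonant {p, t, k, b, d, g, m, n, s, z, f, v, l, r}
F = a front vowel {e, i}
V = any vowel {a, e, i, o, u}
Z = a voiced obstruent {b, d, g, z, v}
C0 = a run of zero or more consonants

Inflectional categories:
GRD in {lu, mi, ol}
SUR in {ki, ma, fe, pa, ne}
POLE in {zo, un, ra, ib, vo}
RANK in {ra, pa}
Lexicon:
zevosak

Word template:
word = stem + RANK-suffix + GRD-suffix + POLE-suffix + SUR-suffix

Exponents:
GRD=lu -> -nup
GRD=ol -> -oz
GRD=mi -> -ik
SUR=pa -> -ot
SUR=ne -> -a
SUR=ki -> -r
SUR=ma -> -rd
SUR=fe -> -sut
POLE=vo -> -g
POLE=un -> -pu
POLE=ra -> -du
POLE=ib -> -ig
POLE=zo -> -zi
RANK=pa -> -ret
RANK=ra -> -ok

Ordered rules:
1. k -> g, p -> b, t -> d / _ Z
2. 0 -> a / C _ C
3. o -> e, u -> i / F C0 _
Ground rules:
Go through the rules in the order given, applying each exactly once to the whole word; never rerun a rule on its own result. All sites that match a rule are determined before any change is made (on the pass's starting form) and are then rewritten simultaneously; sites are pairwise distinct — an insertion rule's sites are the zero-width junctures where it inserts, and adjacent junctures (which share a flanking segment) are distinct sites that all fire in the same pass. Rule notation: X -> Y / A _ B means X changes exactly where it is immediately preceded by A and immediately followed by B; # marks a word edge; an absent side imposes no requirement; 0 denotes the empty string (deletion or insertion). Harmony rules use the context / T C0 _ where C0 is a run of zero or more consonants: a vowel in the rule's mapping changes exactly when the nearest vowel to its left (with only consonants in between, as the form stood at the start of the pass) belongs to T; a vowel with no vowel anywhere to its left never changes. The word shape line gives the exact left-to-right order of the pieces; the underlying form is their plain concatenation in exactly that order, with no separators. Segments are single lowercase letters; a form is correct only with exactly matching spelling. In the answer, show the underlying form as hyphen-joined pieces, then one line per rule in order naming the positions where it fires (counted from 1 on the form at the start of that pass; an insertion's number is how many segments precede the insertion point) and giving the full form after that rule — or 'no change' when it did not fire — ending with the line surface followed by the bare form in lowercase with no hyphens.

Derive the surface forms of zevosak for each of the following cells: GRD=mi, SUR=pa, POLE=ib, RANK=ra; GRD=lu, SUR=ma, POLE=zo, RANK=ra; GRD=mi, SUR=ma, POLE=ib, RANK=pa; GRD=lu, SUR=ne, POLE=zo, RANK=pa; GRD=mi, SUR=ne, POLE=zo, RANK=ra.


cell GRD=mi, SUR=pa, POLE=ib, RANK=ra:
underlying: zevosak-ok-ik-ig-ot
1. k -> g, p -> b, t -> d / _ Z: no change
2. 0 -> a / C _ C: no change
3. o -> e, u -> i / F C0 _: fires at position(s) 4, 14: zevesakokikiget
surface: zevesakokikiget

cell GRD=lu, SUR=ma, POLE=zo, RANK=ra:
underlying: zevosak-ok-nup-zi-rd
1. k -> g, p -> b, t -> d / _ Z: fires at position(s) 12: zevosakoknubzird
2. 0 -> a / C _ C: inserts after position(s) 9, 12, 15: zevosakokanubazirad
3. o -> e, u -> i / F C0 _: fires at position(s) 4: zevesakokanubazirad
surface: zevesakokanubazirad

cell GRD=mi, SUR=ma, POLE=ib, RANK=pa:
underlying: zevosak-ret-ik-ig-rd
1. k -> g, p -> b, t -> d / _ Z: no change
2. 0 -> a / C _ C: inserts after position(s) 7, 14, 15: zevosakaretikigarad
3. o -> e, u -> i / F C0 _: fires at position(s) 4: zevesakaretikigarad
surface: zevesakaretikigarad

cell GRD=lu, SUR=ne, POLE=zo, RANK=pa:
underlying: zevosak-ret-nup-zi-a
1. k -> g, p -> b, t -> d / _ Z: fires at position(s) 13: zevosakretnubzia
2. 0 -> a / C _ C: inserts after position(s) 7, 10, 13: zevosakaretanubazia
3. o -> e, u -> i / F C0 _: fires at position(s) 4: zevesakaretanubazia
surface: zevesakaretanubazia

cell GRD=mi, SUR=ne, POLE=zo, RANK=ra:
underlying: zevosak-ok-ik-zi-a
1. k -> g, p -> b, t -> d / _ Z: fires at position(s) 11: zevosakokigzia
2. 0 -> a / C _ C: inserts after position(s) 11: zevosakokigazia
3. o -> e, u -> i / F C0 _: fires at position(s) 4: zevesakokigazia
surface: zevesakokigazia


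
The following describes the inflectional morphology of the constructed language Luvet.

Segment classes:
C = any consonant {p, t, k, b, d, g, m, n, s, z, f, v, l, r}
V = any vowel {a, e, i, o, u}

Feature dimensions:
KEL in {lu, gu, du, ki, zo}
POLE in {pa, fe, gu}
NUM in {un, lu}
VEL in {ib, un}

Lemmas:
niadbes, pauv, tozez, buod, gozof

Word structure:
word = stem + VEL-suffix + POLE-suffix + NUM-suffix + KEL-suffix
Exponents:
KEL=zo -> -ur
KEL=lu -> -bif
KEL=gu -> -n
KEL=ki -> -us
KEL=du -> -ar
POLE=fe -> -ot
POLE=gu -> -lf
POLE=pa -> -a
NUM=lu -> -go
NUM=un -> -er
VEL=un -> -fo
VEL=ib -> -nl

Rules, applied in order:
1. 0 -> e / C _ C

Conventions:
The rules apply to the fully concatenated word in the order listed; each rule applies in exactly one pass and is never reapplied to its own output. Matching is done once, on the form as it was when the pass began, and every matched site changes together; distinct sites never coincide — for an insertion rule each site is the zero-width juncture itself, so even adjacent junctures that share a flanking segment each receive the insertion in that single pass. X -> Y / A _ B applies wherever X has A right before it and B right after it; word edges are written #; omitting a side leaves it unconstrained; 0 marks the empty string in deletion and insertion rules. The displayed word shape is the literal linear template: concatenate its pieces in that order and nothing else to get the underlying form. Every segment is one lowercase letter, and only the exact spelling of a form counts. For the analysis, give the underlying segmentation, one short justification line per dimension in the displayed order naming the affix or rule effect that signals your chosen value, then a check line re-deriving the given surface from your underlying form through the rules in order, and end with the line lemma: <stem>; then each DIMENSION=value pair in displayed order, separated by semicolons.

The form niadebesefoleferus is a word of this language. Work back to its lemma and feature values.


underlying: niadbes-fo-lf-er-us
KEL=ki - signalled by the affix -us
POLE=gu - signalled by the affix -lf
NUM=un - signalled by the affix -er
VEL=un - signalled by the affix -fo
check: niadbesfolferus -> niadebesefoleferus
lemma: niadbes; KEL=ki; POLE=gu; NUM=un; VEL=un


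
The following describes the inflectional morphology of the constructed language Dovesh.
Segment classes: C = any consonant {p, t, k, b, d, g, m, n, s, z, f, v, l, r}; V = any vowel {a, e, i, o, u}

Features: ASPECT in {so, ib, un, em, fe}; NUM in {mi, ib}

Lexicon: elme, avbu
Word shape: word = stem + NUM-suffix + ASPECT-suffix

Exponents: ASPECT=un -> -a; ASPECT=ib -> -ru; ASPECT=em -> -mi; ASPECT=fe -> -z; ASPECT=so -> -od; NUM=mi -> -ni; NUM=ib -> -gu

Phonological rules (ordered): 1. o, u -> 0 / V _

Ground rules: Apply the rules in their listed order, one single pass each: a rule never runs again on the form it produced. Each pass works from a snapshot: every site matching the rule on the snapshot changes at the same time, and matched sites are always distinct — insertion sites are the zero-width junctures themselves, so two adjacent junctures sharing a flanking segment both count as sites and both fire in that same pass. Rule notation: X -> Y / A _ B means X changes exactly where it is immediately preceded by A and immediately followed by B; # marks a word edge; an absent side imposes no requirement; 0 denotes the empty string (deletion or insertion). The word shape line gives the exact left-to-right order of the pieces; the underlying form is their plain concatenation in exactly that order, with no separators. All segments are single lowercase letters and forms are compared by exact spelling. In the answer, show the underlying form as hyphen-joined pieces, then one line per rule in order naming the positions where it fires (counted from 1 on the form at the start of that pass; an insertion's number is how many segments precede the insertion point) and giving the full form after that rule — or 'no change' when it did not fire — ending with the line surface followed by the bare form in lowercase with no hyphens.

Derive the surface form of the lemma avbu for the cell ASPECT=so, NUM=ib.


underlying: avbu-gu-od
1. o, u -> 0 / V _: fires at position(s) 7: avbugud
surface: avbugud


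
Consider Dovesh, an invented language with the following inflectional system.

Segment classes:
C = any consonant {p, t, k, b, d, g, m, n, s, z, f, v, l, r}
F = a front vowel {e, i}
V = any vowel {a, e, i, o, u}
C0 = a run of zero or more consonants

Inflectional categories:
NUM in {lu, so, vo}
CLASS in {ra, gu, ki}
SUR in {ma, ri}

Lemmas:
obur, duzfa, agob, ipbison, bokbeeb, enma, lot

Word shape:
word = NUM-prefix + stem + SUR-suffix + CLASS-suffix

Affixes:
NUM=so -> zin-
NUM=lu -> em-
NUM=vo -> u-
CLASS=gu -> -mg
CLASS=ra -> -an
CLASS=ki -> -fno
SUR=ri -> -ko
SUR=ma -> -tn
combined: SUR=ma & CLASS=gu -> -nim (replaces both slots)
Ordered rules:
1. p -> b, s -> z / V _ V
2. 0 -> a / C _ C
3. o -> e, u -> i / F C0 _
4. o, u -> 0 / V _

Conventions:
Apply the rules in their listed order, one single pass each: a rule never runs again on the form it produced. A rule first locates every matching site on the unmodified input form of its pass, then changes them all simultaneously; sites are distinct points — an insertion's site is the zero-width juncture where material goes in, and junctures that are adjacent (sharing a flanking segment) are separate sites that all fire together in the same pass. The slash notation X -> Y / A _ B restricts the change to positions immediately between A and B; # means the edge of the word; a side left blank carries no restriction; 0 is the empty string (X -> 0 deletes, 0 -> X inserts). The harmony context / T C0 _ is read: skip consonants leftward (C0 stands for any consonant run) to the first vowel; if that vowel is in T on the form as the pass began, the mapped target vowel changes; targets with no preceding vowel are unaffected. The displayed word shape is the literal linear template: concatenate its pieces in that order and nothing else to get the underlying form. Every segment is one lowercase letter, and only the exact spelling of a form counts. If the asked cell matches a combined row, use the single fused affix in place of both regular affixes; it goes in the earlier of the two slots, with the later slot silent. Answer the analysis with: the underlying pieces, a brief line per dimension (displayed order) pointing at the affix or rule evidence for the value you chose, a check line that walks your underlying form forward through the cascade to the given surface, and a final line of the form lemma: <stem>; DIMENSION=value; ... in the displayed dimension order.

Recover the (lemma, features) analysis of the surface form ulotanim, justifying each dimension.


underlying: u-lot-nim
NUM=vo - signalled by the affix u-
CLASS=gu - signalled by the combined affix row
SUR=ma - signalled by the combined affix row
check: ulotnim -> ulotnim -> ulotanim -> ulotanim -> ulotanim
lemma: lot; NUM=vo; CLASS=gu; SUR=ma


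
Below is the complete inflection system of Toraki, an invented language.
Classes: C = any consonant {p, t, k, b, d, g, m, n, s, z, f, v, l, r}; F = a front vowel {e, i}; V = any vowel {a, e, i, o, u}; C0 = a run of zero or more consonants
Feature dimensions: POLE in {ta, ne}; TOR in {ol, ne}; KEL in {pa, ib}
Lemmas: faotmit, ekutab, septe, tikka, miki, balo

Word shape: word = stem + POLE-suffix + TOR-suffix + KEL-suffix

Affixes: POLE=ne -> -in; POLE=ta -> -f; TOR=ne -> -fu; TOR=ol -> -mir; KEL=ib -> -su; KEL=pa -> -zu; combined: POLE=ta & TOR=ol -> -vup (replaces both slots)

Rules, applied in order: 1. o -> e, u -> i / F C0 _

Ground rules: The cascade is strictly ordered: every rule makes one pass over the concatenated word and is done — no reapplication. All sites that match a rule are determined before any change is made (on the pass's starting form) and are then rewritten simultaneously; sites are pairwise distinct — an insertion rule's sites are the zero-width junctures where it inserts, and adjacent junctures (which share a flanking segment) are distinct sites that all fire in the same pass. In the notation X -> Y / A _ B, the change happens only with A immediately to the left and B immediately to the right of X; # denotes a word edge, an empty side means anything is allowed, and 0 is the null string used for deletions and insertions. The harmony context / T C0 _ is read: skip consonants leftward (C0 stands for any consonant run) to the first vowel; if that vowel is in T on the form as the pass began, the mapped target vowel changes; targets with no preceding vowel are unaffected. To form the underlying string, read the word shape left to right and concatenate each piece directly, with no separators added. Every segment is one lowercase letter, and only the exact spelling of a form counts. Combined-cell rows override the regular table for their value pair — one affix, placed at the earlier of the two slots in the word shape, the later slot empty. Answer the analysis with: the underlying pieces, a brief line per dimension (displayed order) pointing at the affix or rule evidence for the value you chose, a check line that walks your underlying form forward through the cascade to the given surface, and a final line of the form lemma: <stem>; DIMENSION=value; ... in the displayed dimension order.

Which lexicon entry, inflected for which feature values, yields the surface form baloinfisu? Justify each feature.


underlying: balo-in-fu-su
POLE=ne - signalled by the affix -in
TOR=ne - signalled by the affix -fu
KEL=ib - signalled by the affix -su
check: baloinfusu -> baloinfisu
lemma: balo; POLE=ne; TOR=ne; KEL=ib
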